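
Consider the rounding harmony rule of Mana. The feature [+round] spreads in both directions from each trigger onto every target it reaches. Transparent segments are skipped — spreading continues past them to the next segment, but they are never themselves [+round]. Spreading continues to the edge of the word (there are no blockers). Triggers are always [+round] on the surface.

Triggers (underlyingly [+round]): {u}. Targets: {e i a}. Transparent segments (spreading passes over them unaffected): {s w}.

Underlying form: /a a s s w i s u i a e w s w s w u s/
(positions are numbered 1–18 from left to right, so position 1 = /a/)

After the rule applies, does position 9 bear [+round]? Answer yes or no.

yes

From /u/ at 8 rightward: 9 /i/ → [+round]; 10 /a/ → [+round]; 11 /e/ → [+round]; 12 /w/ transparent; 13 /s/ transparent; 14 /w/ transparent; 15 /s/ transparent; 16 /w/ transparent; 17 /u/ is itself a trigger — this domain ends here.
From /u/ at 8 leftward: 7 /s/ transparent; 6 /i/ → [+round]; 5 /w/ transparent; 4 /s/ transparent; 3 /s/ transparent; 2 /a/ → [+round]; 1 /a/ → [+round]; word edge.
From /u/ at 17 rightward: 18 /s/ transparent; word edge.
From /u/ at 17 leftward: 16 /w/ transparent; 15 /s/ transparent; 14 /w/ transparent; 13 /s/ transparent; 12 /w/ transparent; 11 /e/ → [+round]; 10 /a/ → [+round]; 9 /i/ → [+round]; 8 /u/ is itself a trigger — this domain ends here.
[+round] positions on the surface: 1 2 6 8 9 10 11 17.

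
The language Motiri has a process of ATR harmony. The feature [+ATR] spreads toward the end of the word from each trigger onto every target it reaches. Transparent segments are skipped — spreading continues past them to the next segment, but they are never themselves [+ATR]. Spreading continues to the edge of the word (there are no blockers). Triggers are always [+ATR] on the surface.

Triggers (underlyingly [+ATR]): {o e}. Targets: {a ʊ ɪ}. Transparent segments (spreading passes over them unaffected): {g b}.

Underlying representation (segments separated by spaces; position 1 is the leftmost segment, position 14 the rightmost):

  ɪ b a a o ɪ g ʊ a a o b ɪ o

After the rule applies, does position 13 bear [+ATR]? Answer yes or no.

yes

From /o/ at 5 rightward: 6 /ɪ/ → [+ATR]; 7 /g/ transparent; 8 /ʊ/ → [+ATR]; 9 /a/ → [+ATR]; 10 /a/ → [+ATR]; 11 /o/ is itself a trigger — this domain ends here.
From /o/ at 11 rightward: 12 /b/ transparent; 13 /ɪ/ → [+ATR]; 14 /o/ is itself a trigger — this domain ends here.
From /o/ at 14 rightward: word edge.
Targets with no active source: positions 1 3 4 stay [-ATR].
[+ATR] positions on the surface: 5 6 8 9 10 11 13 14.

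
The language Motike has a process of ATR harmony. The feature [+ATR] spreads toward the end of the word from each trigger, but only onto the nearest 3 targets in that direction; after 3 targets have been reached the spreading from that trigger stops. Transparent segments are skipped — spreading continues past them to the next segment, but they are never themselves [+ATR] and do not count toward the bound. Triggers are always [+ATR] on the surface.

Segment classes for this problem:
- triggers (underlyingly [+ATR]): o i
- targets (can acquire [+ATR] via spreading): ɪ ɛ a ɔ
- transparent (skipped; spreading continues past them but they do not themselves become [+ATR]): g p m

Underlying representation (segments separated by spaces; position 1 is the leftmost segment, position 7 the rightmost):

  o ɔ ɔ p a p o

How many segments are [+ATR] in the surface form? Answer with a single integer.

From /o/ at 1 rightward: 2 /ɔ/ → [+ATR]; 3 /ɔ/ → [+ATR]; 4 /p/ transparent; 5 /a/ → [+ATR]; bound reached.
From /o/ at 7 rightward: word edge.
[+ATR] positions on the surface: 1 2 3 5 7.

5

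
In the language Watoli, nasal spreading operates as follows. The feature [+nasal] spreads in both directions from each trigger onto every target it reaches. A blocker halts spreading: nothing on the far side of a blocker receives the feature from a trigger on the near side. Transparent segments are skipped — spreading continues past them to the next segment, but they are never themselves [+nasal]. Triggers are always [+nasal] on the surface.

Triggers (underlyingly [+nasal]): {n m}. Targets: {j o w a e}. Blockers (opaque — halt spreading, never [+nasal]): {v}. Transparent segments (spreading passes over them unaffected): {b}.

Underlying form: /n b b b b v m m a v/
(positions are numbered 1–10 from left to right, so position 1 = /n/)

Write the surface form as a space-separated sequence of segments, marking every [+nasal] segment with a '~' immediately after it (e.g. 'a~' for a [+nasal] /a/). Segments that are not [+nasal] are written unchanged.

From /n/ at 1 rightward: 2 /b/ transparent; 3 /b/ transparent; 4 /b/ transparent; 5 /b/ transparent; 6 /v/ blocks.
From /n/ at 1 leftward: word edge.
From /m/ at 7 rightward: 8 /m/ is itself a trigger — this domain ends here.
From /m/ at 7 leftward: 6 /v/ blocks.
From /m/ at 8 rightward: 9 /a/ → [+nasal]; 10 /v/ blocks.
From /m/ at 8 leftward: 7 /m/ is itself a trigger — this domain ends here.
[+nasal] positions on the surface: 1 7 8 9.

n~ b b b b v m~ m~ a~ v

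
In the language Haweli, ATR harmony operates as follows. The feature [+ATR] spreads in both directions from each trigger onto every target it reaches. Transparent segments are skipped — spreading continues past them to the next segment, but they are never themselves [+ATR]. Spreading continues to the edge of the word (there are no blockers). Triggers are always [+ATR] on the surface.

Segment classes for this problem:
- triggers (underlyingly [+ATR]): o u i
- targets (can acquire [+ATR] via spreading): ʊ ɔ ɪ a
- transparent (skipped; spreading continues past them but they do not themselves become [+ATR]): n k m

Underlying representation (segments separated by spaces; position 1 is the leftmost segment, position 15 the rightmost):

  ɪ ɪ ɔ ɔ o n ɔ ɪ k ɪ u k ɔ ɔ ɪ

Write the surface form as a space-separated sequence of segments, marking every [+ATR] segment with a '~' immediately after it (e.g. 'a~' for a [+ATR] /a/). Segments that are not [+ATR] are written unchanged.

ɪ~ ɪ~ ɔ~ ɔ~ o~ n ɔ~ ɪ~ k ɪ~ u~ k ɔ~ ɔ~ ɪ~

From /o/ at 5 rightward: 6 /n/ transparent; 7 /ɔ/ → [+ATR]; 8 /ɪ/ → [+ATR]; 9 /k/ transparent; 10 /ɪ/ → [+ATR]; 11 /u/ is itself a trigger — this domain ends here.
From /o/ at 5 leftward: 4 /ɔ/ → [+ATR]; 3 /ɔ/ → [+ATR]; 2 /ɪ/ → [+ATR]; 1 /ɪ/ → [+ATR]; word edge.
From /u/ at 11 rightward: 12 /k/ transparent; 13 /ɔ/ → [+ATR]; 14 /ɔ/ → [+ATR]; 15 /ɪ/ → [+ATR]; word edge.
From /u/ at 11 leftward: 10 /ɪ/ → [+ATR]; 9 /k/ transparent; 8 /ɪ/ → [+ATR]; 7 /ɔ/ → [+ATR]; 6 /n/ transparent; 5 /o/ is itself a trigger — this domain ends here.
[+ATR] positions on the surface: 1 2 3 4 5 7 8 10 11 13 14 15.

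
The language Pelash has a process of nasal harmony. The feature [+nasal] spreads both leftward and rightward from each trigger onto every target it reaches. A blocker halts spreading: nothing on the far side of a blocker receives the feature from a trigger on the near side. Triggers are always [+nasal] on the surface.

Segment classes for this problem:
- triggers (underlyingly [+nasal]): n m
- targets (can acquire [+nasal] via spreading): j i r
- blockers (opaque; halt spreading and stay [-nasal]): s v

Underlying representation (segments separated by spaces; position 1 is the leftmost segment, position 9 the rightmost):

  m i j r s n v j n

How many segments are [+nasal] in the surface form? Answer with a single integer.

7

From /m/ at 1 rightward: 2 /i/ → [+nasal]; 3 /j/ → [+nasal]; 4 /r/ → [+nasal]; 5 /s/ blocks.
From /m/ at 1 leftward: word edge.
From /n/ at 6 rightward: 7 /v/ blocks.
From /n/ at 6 leftward: 5 /s/ blocks.
From /n/ at 9 rightward: word edge.
From /n/ at 9 leftward: 8 /j/ → [+nasal]; 7 /v/ blocks.
[+nasal] positions on the surface: 1 2 3 4 6 8 9.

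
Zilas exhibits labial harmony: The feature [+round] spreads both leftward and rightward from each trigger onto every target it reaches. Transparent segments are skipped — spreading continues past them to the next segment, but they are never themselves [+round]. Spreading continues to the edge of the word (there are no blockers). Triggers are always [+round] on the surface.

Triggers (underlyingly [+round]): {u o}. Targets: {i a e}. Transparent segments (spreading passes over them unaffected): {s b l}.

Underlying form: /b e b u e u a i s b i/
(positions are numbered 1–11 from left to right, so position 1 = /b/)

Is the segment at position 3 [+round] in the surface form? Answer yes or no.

From /u/ at 4 rightward: 5 /e/ → [+round]; 6 /u/ is itself a trigger — this domain ends here.
From /u/ at 4 leftward: 3 /b/ transparent; 2 /e/ → [+round]; 1 /b/ transparent; word edge.
From /u/ at 6 rightward: 7 /a/ → [+round]; 8 /i/ → [+round]; 9 /s/ transparent; 10 /b/ transparent; 11 /i/ → [+round]; word edge.
From /u/ at 6 leftward: 5 /e/ → [+round]; 4 /u/ is itself a trigger — this domain ends here.
[+round] positions on the surface: 2 4 5 6 7 8 11.

no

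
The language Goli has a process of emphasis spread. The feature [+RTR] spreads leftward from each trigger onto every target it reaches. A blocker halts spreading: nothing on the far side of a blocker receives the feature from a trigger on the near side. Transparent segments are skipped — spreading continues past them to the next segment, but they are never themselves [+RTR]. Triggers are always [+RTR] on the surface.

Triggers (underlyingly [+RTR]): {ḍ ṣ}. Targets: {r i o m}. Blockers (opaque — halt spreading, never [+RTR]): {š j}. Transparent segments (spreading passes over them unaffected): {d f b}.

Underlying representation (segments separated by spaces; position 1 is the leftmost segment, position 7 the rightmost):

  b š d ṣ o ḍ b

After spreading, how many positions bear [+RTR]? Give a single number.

From /ṣ/ at 4 leftward: 3 /d/ transparent; 2 /š/ blocks.
From /ḍ/ at 6 leftward: 5 /o/ → [+RTR]; 4 /ṣ/ is itself a trigger — this domain ends here.
[+RTR] positions on the surface: 4 5 6.

3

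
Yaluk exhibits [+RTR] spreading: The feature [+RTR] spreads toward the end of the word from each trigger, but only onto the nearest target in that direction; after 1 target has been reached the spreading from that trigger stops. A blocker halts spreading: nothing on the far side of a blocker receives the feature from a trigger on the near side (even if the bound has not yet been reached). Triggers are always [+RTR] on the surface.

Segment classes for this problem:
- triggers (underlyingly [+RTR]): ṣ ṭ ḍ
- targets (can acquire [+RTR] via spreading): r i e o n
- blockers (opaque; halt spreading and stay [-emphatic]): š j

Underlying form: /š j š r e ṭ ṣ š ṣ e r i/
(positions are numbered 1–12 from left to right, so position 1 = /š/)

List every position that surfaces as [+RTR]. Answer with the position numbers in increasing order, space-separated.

From /ṭ/ at 6 rightward: 7 /ṣ/ is itself a trigger — this domain ends here.
From /ṣ/ at 7 rightward: 8 /š/ blocks.
From /ṣ/ at 9 rightward: 10 /e/ → [+RTR]; bound reached.
Targets with no active source: positions 4 5 11 12 stay [-emphatic].

6 7 9 10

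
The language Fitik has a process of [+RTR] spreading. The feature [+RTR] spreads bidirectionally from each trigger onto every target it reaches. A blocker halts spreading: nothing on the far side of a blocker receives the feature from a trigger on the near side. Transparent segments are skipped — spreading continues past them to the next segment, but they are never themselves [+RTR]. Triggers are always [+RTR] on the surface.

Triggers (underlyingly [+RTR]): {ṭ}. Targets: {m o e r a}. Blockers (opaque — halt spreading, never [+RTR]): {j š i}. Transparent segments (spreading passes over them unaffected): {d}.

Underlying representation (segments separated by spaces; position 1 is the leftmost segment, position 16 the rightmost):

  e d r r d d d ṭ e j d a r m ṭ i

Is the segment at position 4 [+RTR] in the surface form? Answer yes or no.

yes

From /ṭ/ at 8 rightward: 9 /e/ → [+RTR]; 10 /j/ blocks.
From /ṭ/ at 8 leftward: 7 /d/ transparent; 6 /d/ transparent; 5 /d/ transparent; 4 /r/ → [+RTR]; 3 /r/ → [+RTR]; 2 /d/ transparent; 1 /e/ → [+RTR]; word edge.
From /ṭ/ at 15 rightward: 16 /i/ blocks.
From /ṭ/ at 15 leftward: 14 /m/ → [+RTR]; 13 /r/ → [+RTR]; 12 /a/ → [+RTR]; 11 /d/ transparent; 10 /j/ blocks.
[+RTR] positions on the surface: 1 3 4 8 9 12 13 14 15.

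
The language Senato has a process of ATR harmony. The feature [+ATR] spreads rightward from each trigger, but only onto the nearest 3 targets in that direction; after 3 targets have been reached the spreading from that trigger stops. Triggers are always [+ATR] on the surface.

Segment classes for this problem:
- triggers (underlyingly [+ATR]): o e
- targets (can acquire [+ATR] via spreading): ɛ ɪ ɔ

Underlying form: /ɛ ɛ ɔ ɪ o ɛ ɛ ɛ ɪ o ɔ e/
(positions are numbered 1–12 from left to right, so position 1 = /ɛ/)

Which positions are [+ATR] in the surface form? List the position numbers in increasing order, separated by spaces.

From /o/ at 5 rightward: 6 /ɛ/ → [+ATR]; 7 /ɛ/ → [+ATR]; 8 /ɛ/ → [+ATR]; bound reached.
From /o/ at 10 rightward: 11 /ɔ/ → [+ATR]; 12 /e/ is itself a trigger — this domain ends here.
From /e/ at 12 rightward: word edge.
Targets with no active source: positions 1 2 3 4 9 stay [-ATR].

5 6 7 8 10 11 12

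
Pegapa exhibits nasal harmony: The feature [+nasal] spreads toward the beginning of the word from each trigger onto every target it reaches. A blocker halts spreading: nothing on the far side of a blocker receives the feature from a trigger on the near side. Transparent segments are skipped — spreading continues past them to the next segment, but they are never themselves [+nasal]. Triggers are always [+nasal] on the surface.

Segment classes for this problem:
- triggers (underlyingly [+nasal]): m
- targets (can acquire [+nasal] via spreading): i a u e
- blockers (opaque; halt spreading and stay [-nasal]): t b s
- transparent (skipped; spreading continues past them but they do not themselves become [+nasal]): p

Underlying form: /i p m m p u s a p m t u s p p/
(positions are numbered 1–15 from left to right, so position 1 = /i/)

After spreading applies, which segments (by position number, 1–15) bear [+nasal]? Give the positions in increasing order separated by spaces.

From /m/ at 3 leftward: 2 /p/ transparent; 1 /i/ → [+nasal]; word edge.
From /m/ at 4 leftward: 3 /m/ is itself a trigger — this domain ends here.
From /m/ at 10 leftward: 9 /p/ transparent; 8 /a/ → [+nasal]; 7 /s/ blocks.
Targets with no active source: positions 6 12 stay [-nasal].

1 3 4 8 10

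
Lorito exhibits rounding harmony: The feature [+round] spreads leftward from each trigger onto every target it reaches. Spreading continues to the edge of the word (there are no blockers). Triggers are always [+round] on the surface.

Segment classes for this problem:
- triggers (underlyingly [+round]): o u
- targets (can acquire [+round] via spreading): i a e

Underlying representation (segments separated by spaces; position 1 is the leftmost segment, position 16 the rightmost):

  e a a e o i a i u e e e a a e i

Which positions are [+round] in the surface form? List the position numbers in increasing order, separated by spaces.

1 2 3 4 5 6 7 8 9

From /o/ at 5 leftward: 4 /e/ → [+round]; 3 /a/ → [+round]; 2 /a/ → [+round]; 1 /e/ → [+round]; word edge.
From /u/ at 9 leftward: 8 /i/ → [+round]; 7 /a/ → [+round]; 6 /i/ → [+round]; 5 /o/ is itself a trigger — this domain ends here.
Targets with no active source: positions 10 11 12 13 14 15 16 stay [-round].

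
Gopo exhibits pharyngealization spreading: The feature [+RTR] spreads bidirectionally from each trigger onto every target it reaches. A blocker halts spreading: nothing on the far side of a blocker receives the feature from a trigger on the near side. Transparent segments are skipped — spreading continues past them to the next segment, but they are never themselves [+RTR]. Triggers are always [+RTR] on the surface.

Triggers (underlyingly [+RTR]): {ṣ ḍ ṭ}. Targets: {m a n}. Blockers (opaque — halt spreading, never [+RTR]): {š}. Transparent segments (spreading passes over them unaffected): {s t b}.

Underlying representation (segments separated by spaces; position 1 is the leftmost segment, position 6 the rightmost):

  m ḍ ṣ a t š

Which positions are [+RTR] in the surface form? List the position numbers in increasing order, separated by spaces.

From /ḍ/ at 2 rightward: 3 /ṣ/ is itself a trigger — this domain ends here.
From /ḍ/ at 2 leftward: 1 /m/ → [+RTR]; word edge.
From /ṣ/ at 3 rightward: 4 /a/ → [+RTR]; 5 /t/ transparent; 6 /š/ blocks.
From /ṣ/ at 3 leftward: 2 /ḍ/ is itself a trigger — this domain ends here.

1 2 3 4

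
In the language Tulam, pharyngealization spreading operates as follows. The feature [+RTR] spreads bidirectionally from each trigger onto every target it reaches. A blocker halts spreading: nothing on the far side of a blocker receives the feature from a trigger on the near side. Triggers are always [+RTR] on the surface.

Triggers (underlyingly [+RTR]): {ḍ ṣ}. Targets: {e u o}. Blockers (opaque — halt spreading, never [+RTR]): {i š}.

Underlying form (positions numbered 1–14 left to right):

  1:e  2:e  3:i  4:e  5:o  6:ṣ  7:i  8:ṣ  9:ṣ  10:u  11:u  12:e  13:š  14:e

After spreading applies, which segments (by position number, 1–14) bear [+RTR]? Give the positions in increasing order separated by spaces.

From /ṣ/ at 6 rightward: 7 /i/ blocks.
From /ṣ/ at 6 leftward: 5 /o/ → [+RTR]; 4 /e/ → [+RTR]; 3 /i/ blocks.
From /ṣ/ at 8 rightward: 9 /ṣ/ is itself a trigger — this domain ends here.
From /ṣ/ at 8 leftward: 7 /i/ blocks.
From /ṣ/ at 9 rightward: 10 /u/ → [+RTR]; 11 /u/ → [+RTR]; 12 /e/ → [+RTR]; 13 /š/ blocks.
From /ṣ/ at 9 leftward: 8 /ṣ/ is itself a trigger — this domain ends here.
Targets with no active source: positions 1 2 14 stay [-emphatic].

4 5 6 8 9 10 11 12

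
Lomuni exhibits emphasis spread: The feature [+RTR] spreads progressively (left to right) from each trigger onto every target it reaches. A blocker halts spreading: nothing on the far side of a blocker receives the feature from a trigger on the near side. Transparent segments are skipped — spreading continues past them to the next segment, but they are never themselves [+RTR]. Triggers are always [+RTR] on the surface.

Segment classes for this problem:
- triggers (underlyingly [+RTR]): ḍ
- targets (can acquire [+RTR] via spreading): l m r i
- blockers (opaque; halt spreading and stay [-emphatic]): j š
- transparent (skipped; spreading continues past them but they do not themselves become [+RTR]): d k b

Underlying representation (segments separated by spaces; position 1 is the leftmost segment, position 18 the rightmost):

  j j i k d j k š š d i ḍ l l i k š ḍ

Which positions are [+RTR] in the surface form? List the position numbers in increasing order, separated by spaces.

From /ḍ/ at 12 rightward: 13 /l/ → [+RTR]; 14 /l/ → [+RTR]; 15 /i/ → [+RTR]; 16 /k/ transparent; 17 /š/ blocks.
From /ḍ/ at 18 rightward: word edge.
Targets with no active source: positions 3 11 stay [-emphatic].

12 13 14 15 18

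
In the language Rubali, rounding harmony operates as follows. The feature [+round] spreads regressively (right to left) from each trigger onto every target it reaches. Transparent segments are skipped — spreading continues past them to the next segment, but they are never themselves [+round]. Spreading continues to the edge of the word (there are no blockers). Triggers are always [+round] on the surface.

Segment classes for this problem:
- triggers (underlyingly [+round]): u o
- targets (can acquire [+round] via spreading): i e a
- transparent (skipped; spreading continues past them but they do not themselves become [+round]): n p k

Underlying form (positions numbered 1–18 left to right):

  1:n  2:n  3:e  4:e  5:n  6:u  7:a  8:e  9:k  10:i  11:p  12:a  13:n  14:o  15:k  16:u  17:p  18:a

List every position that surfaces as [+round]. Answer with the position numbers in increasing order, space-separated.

From /u/ at 6 leftward: 5 /n/ transparent; 4 /e/ → [+round]; 3 /e/ → [+round]; 2 /n/ transparent; 1 /n/ transparent; word edge.
From /o/ at 14 leftward: 13 /n/ transparent; 12 /a/ → [+round]; 11 /p/ transparent; 10 /i/ → [+round]; 9 /k/ transparent; 8 /e/ → [+round]; 7 /a/ → [+round]; 6 /u/ is itself a trigger — this domain ends here.
From /u/ at 16 leftward: 15 /k/ transparent; 14 /o/ is itself a trigger — this domain ends here.
Target with no active source: position 18 stays [-round].

3 4 6 7 8 10 12 14 16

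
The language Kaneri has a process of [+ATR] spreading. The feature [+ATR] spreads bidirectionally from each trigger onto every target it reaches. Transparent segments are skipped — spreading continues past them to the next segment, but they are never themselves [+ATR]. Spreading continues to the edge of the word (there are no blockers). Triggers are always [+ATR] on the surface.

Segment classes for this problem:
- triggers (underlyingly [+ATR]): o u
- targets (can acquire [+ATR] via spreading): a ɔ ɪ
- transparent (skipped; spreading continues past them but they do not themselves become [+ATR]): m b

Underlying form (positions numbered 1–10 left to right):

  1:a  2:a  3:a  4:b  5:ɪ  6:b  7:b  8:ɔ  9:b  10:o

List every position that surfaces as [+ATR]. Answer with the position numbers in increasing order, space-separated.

1 2 3 5 8 10

From /o/ at 10 rightward: word edge.
From /o/ at 10 leftward: 9 /b/ transparent; 8 /ɔ/ → [+ATR]; 7 /b/ transparent; 6 /b/ transparent; 5 /ɪ/ → [+ATR]; 4 /b/ transparent; 3 /a/ → [+ATR]; 2 /a/ → [+ATR]; 1 /a/ → [+ATR]; word edge.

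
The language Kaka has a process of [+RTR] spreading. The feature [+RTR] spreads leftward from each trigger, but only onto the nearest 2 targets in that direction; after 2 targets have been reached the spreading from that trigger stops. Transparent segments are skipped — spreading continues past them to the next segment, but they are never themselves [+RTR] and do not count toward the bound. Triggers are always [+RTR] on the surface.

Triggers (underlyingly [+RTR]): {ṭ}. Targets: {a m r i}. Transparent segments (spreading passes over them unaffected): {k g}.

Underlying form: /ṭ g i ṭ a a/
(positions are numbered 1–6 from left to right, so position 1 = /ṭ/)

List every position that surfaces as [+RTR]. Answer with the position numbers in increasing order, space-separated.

From /ṭ/ at 1 leftward: word edge.
From /ṭ/ at 4 leftward: 3 /i/ → [+RTR]; 2 /g/ transparent; 1 /ṭ/ is itself a trigger — this domain ends here.
Targets with no active source: positions 5 6 stay [-emphatic].

1 3 4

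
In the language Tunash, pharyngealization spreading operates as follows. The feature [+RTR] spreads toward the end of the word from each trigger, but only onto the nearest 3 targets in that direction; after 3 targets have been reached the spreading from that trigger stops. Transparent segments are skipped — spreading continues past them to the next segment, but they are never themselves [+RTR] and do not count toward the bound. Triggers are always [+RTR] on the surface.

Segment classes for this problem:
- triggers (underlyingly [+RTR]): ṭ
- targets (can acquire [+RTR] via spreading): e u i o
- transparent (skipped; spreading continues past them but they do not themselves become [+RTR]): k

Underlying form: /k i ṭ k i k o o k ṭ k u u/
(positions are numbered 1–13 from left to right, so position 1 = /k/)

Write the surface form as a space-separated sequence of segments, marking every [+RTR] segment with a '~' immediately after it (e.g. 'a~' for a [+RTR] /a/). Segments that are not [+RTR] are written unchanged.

k i ṭ~ k i~ k o~ o~ k ṭ~ k u~ u~

From /ṭ/ at 3 rightward: 4 /k/ transparent; 5 /i/ → [+RTR]; 6 /k/ transparent; 7 /o/ → [+RTR]; 8 /o/ → [+RTR]; bound reached.
From /ṭ/ at 10 rightward: 11 /k/ transparent; 12 /u/ → [+RTR]; 13 /u/ → [+RTR]; word edge.
Target with no active source: position 2 stays [-emphatic].
[+RTR] positions on the surface: 3 5 7 8 10 12 13.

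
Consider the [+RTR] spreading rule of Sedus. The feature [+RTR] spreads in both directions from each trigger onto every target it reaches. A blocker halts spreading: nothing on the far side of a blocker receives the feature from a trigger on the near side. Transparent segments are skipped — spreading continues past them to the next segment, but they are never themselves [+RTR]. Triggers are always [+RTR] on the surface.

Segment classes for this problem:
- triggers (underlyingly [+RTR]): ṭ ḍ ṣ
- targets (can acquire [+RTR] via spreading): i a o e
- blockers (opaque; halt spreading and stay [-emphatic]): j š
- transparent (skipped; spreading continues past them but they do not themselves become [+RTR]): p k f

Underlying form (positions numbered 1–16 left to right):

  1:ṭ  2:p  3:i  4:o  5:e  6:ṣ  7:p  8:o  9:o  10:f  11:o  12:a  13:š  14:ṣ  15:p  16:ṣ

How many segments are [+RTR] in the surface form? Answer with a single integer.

11

From /ṭ/ at 1 rightward: 2 /p/ transparent; 3 /i/ → [+RTR]; 4 /o/ → [+RTR]; 5 /e/ → [+RTR]; 6 /ṣ/ is itself a trigger — this domain ends here.
From /ṭ/ at 1 leftward: word edge.
From /ṣ/ at 6 rightward: 7 /p/ transparent; 8 /o/ → [+RTR]; 9 /o/ → [+RTR]; 10 /f/ transparent; 11 /o/ → [+RTR]; 12 /a/ → [+RTR]; 13 /š/ blocks.
From /ṣ/ at 6 leftward: 5 /e/ → [+RTR]; 4 /o/ → [+RTR]; 3 /i/ → [+RTR]; 2 /p/ transparent; 1 /ṭ/ is itself a trigger — this domain ends here.
From /ṣ/ at 14 rightward: 15 /p/ transparent; 16 /ṣ/ is itself a trigger — this domain ends here.
From /ṣ/ at 14 leftward: 13 /š/ blocks.
From /ṣ/ at 16 rightward: word edge.
From /ṣ/ at 16 leftward: 15 /p/ transparent; 14 /ṣ/ is itself a trigger — this domain ends here.
[+RTR] positions on the surface: 1 3 4 5 6 8 9 11 12 14 16.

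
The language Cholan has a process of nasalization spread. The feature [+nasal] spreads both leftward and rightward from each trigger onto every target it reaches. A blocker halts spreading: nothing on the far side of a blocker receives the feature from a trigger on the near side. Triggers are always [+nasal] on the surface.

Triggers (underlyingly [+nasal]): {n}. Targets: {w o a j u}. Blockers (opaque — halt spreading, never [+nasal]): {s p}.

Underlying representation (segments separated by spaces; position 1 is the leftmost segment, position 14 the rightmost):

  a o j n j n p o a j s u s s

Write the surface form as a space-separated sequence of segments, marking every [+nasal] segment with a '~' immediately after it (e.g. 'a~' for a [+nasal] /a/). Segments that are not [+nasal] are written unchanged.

a~ o~ j~ n~ j~ n~ p o a j s u s s

From /n/ at 4 rightward: 5 /j/ → [+nasal]; 6 /n/ is itself a trigger — this domain ends here.
From /n/ at 4 leftward: 3 /j/ → [+nasal]; 2 /o/ → [+nasal]; 1 /a/ → [+nasal]; word edge.
From /n/ at 6 rightward: 7 /p/ blocks.
From /n/ at 6 leftward: 5 /j/ → [+nasal]; 4 /n/ is itself a trigger — this domain ends here.
Targets with no active source: positions 8 9 10 12 stay [-nasal].
[+nasal] positions on the surface: 1 2 3 4 5 6.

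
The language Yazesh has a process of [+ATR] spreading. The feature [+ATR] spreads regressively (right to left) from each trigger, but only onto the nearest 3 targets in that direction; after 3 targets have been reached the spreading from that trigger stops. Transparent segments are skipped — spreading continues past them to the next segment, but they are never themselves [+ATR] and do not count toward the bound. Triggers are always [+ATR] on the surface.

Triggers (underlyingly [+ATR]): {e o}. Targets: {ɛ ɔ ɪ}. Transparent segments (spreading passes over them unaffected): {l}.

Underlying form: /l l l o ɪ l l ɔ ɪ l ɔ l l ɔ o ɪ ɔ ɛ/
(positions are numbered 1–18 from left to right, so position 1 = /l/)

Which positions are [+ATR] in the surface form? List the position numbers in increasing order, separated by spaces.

From /o/ at 4 leftward: 3 /l/ transparent; 2 /l/ transparent; 1 /l/ transparent; word edge.
From /o/ at 15 leftward: 14 /ɔ/ → [+ATR]; 13 /l/ transparent; 12 /l/ transparent; 11 /ɔ/ → [+ATR]; 10 /l/ transparent; 9 /ɪ/ → [+ATR]; bound reached.
Targets with no active source: positions 5 8 16 17 18 stay [-ATR].

4 9 11 14 15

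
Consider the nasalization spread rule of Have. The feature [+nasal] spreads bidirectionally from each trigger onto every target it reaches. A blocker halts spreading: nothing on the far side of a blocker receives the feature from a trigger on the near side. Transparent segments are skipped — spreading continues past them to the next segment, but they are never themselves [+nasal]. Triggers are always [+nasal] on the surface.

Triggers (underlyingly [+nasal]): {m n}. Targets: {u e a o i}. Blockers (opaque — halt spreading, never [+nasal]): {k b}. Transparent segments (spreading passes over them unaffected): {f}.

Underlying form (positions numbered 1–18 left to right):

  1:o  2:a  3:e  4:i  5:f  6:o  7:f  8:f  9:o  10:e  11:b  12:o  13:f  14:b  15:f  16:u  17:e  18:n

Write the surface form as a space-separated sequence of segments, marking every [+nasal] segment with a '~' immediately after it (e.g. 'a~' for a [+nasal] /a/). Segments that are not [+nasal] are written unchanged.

From /n/ at 18 rightward: word edge.
From /n/ at 18 leftward: 17 /e/ → [+nasal]; 16 /u/ → [+nasal]; 15 /f/ transparent; 14 /b/ blocks.
Targets with no active source: positions 1 2 3 4 6 9 10 12 stay [-nasal].
[+nasal] positions on the surface: 16 17 18.

o a e i f o f f o e b o f b f u~ e~ n~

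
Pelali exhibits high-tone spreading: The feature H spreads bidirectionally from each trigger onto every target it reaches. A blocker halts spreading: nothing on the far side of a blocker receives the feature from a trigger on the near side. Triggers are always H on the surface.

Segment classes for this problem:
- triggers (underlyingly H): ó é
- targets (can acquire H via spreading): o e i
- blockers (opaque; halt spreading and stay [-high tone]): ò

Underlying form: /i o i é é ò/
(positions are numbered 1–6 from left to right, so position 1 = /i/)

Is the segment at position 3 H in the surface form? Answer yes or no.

From /é/ at 4 rightward: 5 /é/ is itself a trigger — this domain ends here.
From /é/ at 4 leftward: 3 /i/ → H; 2 /o/ → H; 1 /i/ → H; word edge.
From /é/ at 5 rightward: 6 /ò/ blocks.
From /é/ at 5 leftward: 4 /é/ is itself a trigger — this domain ends here.
H positions on the surface: 1 2 3 4 5.

yes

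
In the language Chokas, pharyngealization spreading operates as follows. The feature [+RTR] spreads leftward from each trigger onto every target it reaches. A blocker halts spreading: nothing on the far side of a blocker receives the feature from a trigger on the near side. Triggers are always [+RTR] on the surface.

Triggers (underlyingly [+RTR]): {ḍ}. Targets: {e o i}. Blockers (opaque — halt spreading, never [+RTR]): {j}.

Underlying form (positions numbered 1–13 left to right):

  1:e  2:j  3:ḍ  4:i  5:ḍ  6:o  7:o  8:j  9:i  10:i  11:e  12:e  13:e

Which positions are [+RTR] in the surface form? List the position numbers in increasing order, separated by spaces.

From /ḍ/ at 3 leftward: 2 /j/ blocks.
From /ḍ/ at 5 leftward: 4 /i/ → [+RTR]; 3 /ḍ/ is itself a trigger — this domain ends here.
Targets with no active source: positions 1 6 7 9 10 11 12 13 stay [-emphatic].

3 4 5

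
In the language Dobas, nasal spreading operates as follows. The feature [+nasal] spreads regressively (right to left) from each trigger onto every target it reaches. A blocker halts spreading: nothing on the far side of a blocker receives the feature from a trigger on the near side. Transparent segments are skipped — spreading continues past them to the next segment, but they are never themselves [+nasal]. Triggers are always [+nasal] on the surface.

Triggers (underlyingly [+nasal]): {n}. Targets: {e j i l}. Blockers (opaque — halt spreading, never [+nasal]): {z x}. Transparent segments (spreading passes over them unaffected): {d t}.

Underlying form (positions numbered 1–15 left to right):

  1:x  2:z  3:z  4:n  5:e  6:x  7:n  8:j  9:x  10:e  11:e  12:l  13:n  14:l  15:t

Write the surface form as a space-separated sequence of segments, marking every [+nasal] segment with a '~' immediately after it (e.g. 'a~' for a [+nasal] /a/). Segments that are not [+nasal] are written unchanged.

From /n/ at 4 leftward: 3 /z/ blocks.
From /n/ at 7 leftward: 6 /x/ blocks.
From /n/ at 13 leftward: 12 /l/ → [+nasal]; 11 /e/ → [+nasal]; 10 /e/ → [+nasal]; 9 /x/ blocks.
Targets with no active source: positions 5 8 14 stay [-nasal].
[+nasal] positions on the surface: 4 7 10 11 12 13.

x z z n~ e x n~ j x e~ e~ l~ n~ l t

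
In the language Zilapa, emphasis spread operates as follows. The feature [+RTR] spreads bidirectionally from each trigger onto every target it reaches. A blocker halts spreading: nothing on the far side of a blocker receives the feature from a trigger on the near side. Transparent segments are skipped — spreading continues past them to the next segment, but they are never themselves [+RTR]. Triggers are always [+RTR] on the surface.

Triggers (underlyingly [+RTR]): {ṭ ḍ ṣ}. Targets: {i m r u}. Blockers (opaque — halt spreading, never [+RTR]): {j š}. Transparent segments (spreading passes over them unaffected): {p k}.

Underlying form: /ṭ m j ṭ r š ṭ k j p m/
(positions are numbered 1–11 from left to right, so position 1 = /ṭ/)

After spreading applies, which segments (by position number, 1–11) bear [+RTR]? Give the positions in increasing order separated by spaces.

1 2 4 5 7

From /ṭ/ at 1 rightward: 2 /m/ → [+RTR]; 3 /j/ blocks.
From /ṭ/ at 1 leftward: word edge.
From /ṭ/ at 4 rightward: 5 /r/ → [+RTR]; 6 /š/ blocks.
From /ṭ/ at 4 leftward: 3 /j/ blocks.
From /ṭ/ at 7 rightward: 8 /k/ transparent; 9 /j/ blocks.
From /ṭ/ at 7 leftward: 6 /š/ blocks.
Target with no active source: position 11 stays [-emphatic].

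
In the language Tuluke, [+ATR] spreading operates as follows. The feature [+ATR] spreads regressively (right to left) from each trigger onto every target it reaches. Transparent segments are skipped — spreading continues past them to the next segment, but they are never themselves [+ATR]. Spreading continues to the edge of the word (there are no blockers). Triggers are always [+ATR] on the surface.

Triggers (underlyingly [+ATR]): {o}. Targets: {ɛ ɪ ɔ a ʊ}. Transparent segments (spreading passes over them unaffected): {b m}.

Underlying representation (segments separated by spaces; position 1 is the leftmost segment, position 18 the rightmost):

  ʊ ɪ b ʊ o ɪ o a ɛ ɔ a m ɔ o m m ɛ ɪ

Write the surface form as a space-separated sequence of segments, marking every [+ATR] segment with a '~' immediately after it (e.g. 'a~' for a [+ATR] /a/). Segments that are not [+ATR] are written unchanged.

ʊ~ ɪ~ b ʊ~ o~ ɪ~ o~ a~ ɛ~ ɔ~ a~ m ɔ~ o~ m m ɛ ɪ

From /o/ at 5 leftward: 4 /ʊ/ → [+ATR]; 3 /b/ transparent; 2 /ɪ/ → [+ATR]; 1 /ʊ/ → [+ATR]; word edge.
From /o/ at 7 leftward: 6 /ɪ/ → [+ATR]; 5 /o/ is itself a trigger — this domain ends here.
From /o/ at 14 leftward: 13 /ɔ/ → [+ATR]; 12 /m/ transparent; 11 /a/ → [+ATR]; 10 /ɔ/ → [+ATR]; 9 /ɛ/ → [+ATR]; 8 /a/ → [+ATR]; 7 /o/ is itself a trigger — this domain ends here.
Targets with no active source: positions 17 18 stay [-ATR].
[+ATR] positions on the surface: 1 2 4 5 6 7 8 9 10 11 13 14.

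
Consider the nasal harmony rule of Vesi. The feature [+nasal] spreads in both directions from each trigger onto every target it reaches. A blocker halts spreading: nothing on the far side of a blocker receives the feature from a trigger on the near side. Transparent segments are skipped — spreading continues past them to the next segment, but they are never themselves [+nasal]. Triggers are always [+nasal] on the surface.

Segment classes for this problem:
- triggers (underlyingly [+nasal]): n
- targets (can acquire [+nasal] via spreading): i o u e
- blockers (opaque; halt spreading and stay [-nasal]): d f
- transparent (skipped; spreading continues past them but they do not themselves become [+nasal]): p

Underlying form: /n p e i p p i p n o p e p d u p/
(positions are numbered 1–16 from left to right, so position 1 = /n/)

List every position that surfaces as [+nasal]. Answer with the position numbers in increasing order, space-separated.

1 3 4 7 9 10 12

From /n/ at 1 rightward: 2 /p/ transparent; 3 /e/ → [+nasal]; 4 /i/ → [+nasal]; 5 /p/ transparent; 6 /p/ transparent; 7 /i/ → [+nasal]; 8 /p/ transparent; 9 /n/ is itself a trigger — this domain ends here.
From /n/ at 1 leftward: word edge.
From /n/ at 9 rightward: 10 /o/ → [+nasal]; 11 /p/ transparent; 12 /e/ → [+nasal]; 13 /p/ transparent; 14 /d/ blocks.
From /n/ at 9 leftward: 8 /p/ transparent; 7 /i/ → [+nasal]; 6 /p/ transparent; 5 /p/ transparent; 4 /i/ → [+nasal]; 3 /e/ → [+nasal]; 2 /p/ transparent; 1 /n/ is itself a trigger — this domain ends here.
Target with no active source: position 15 stays [-nasal].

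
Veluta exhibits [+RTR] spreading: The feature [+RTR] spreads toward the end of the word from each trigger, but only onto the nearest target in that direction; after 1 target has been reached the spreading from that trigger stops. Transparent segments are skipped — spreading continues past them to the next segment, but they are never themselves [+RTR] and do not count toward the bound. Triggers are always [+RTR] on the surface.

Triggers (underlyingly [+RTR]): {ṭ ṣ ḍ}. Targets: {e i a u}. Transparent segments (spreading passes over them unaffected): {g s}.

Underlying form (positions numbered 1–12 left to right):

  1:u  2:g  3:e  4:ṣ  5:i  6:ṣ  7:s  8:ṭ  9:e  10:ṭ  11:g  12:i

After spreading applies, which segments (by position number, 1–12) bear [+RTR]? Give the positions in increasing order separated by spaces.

From /ṣ/ at 4 rightward: 5 /i/ → [+RTR]; bound reached.
From /ṣ/ at 6 rightward: 7 /s/ transparent; 8 /ṭ/ is itself a trigger — this domain ends here.
From /ṭ/ at 8 rightward: 9 /e/ → [+RTR]; bound reached.
From /ṭ/ at 10 rightward: 11 /g/ transparent; 12 /i/ → [+RTR]; bound reached.
Targets with no active source: positions 1 3 stay [-emphatic].

4 5 6 8 9 10 12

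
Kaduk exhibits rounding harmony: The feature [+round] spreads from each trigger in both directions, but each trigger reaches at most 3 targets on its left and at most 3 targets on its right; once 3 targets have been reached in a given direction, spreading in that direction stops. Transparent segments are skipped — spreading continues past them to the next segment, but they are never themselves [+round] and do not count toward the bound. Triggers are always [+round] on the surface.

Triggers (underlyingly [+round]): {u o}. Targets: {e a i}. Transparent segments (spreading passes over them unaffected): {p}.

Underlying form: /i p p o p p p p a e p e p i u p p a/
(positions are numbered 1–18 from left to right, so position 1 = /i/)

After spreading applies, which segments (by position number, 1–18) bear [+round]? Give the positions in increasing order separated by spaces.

From /o/ at 4 rightward: 5 /p/ transparent; 6 /p/ transparent; 7 /p/ transparent; 8 /p/ transparent; 9 /a/ → [+round]; 10 /e/ → [+round]; 11 /p/ transparent; 12 /e/ → [+round]; bound reached.
From /o/ at 4 leftward: 3 /p/ transparent; 2 /p/ transparent; 1 /i/ → [+round]; word edge.
From /u/ at 15 rightward: 16 /p/ transparent; 17 /p/ transparent; 18 /a/ → [+round]; word edge.
From /u/ at 15 leftward: 14 /i/ → [+round]; 13 /p/ transparent; 12 /e/ → [+round]; 11 /p/ transparent; 10 /e/ → [+round]; bound reached.

1 4 9 10 12 14 15 18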